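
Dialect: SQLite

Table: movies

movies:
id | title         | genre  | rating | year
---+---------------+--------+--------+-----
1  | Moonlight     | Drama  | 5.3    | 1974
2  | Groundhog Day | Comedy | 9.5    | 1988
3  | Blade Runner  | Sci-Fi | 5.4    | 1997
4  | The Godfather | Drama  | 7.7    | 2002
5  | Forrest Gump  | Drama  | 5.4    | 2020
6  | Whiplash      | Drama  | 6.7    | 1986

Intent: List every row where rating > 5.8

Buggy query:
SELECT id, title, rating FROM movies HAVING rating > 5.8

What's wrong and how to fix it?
Bug: This is a non-aggregate query (no GROUP BY, no aggregates), so in SQLite the HAVING clause is invalid here; a row-level condition belongs in WHERE

Fix: Use WHERE for row-level filtering

Corrected query:
SELECT id, title, rating FROM movies WHERE rating > 5.8

Result:
id | title         | rating
---+---------------+-------
2  | Groundhog Day | 9.5   
4  | The Godfather | 7.7   
6  | Whiplash      | 6.7   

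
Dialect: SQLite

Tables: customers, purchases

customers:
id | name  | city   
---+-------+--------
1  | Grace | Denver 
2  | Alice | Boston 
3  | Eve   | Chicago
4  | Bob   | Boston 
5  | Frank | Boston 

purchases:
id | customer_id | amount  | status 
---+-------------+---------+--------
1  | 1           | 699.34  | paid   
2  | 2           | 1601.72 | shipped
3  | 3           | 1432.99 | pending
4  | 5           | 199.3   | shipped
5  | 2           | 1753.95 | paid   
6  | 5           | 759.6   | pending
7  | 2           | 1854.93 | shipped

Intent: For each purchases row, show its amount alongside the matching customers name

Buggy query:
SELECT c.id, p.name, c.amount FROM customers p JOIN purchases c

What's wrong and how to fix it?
Bug: JOIN with no ON clause produces a cartesian product; every purchases row pairs with every customers row

Fix: Specify the join condition linking the foreign key to the parent id

Corrected query:
SELECT c.id, p.name, c.amount FROM customers p JOIN purchases c ON c.customer_id = p.id

Result:
id | name  | amount 
---+-------+--------
1  | Grace | 699.34 
2  | Alice | 1601.72
3  | Eve   | 1432.99
4  | Frank | 199.3  
5  | Alice | 1753.95
6  | Frank | 759.6  
7  | Alice | 1854.93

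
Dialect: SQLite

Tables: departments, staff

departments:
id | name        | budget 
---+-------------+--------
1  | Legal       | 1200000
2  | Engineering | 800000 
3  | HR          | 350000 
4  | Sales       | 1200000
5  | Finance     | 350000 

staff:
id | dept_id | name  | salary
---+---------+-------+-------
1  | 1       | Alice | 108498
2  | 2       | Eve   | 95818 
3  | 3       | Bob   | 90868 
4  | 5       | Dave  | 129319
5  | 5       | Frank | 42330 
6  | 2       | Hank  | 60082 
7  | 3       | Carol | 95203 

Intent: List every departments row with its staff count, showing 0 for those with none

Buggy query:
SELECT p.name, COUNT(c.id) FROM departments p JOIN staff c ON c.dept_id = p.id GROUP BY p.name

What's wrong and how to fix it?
Bug: INNER JOIN drops departments rows that have no matching staff rows

Fix: Switch to LEFT JOIN to retain unmatched parent rows

Corrected query:
SELECT p.name, COUNT(c.id) FROM departments p LEFT JOIN staff c ON c.dept_id = p.id GROUP BY p.name

Result:
name        | COUNT(c.id)
------------+------------
Engineering | 2          
Finance     | 2          
HR          | 2          
Legal       | 1          
Sales       | 0          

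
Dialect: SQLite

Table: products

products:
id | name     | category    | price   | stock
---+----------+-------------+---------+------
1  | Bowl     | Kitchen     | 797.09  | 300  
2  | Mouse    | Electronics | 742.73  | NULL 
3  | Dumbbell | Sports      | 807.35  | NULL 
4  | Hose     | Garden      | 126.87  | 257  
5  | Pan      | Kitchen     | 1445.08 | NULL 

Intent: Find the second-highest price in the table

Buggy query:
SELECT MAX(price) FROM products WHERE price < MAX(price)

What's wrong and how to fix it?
Bug: MAX(price) on the right of the comparison is an aggregate-in-WHERE error

Fix: Compute the overall MAX in a subquery, then take MAX of rows below it

Corrected query:
SELECT MAX(price) FROM products WHERE price < (SELECT MAX(price) FROM products)

Result:
MAX(price)
----------
807.35    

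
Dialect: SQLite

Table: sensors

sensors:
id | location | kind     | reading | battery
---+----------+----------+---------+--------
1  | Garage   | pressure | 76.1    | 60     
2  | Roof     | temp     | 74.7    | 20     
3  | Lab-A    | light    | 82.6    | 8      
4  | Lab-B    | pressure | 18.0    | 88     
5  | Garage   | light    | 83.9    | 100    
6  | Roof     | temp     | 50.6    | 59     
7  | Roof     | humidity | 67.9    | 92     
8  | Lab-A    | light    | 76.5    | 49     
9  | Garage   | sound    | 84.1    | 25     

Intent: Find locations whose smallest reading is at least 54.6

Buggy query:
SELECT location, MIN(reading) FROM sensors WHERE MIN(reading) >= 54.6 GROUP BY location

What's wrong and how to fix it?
Bug: Aggregates like MIN are computed per group after WHERE runs

Fix: Replace WHERE with HAVING after the GROUP BY

Corrected query:
SELECT location, MIN(reading) FROM sensors GROUP BY location HAVING MIN(reading) >= 54.6

Result:
location | MIN(reading)
---------+-------------
Garage   | 76.1        
Lab-A    | 76.5        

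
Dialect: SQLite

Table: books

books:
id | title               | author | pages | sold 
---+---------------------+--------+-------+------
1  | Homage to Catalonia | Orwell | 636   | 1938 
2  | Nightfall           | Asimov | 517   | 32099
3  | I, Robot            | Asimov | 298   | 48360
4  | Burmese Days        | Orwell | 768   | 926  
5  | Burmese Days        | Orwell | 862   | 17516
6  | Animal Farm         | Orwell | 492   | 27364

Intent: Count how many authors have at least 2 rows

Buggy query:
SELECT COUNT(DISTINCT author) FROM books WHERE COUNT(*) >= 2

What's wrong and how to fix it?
Bug: WHERE filters individual rows, not groups, so a group-level COUNT is invalid there

Fix: Use a subquery that GROUPs and filters with HAVING, then count its rows

Corrected query:
SELECT COUNT(*) FROM (SELECT author FROM books GROUP BY author HAVING COUNT(*) >= 2)

Result:
COUNT(*)
--------
2       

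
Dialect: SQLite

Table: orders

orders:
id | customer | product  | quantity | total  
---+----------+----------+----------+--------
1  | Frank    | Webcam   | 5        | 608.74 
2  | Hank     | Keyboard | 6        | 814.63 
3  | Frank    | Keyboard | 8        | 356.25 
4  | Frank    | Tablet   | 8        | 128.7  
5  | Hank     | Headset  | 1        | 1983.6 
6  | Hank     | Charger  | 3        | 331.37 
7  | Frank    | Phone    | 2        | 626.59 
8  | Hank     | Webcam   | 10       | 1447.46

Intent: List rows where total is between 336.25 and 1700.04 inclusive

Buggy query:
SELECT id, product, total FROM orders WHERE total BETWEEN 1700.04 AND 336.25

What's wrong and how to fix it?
Bug: The bounds are reversed; BETWEEN a AND b requires a <= b to match anything

Fix: Write BETWEEN 336.25 AND 1700.04

Corrected query:
SELECT id, product, total FROM orders WHERE total BETWEEN 336.25 AND 1700.04

Result:
id | product  | total  
---+----------+--------
1  | Webcam   | 608.74 
2  | Keyboard | 814.63 
3  | Keyboard | 356.25 
7  | Phone    | 626.59 
8  | Webcam   | 1447.46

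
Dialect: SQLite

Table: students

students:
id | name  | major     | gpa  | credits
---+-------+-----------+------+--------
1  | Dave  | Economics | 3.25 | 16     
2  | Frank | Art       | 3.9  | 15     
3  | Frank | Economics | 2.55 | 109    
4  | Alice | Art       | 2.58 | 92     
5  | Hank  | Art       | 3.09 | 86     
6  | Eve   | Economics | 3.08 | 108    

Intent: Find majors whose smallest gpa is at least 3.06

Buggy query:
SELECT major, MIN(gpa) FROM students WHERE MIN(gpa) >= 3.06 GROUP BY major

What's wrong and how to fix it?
Bug: Aggregates like MIN are computed per group after WHERE runs

Fix: Use HAVING for the per-group MIN condition

Corrected query:
SELECT major, MIN(gpa) FROM students GROUP BY major HAVING MIN(gpa) >= 3.06

Result:
(no rows)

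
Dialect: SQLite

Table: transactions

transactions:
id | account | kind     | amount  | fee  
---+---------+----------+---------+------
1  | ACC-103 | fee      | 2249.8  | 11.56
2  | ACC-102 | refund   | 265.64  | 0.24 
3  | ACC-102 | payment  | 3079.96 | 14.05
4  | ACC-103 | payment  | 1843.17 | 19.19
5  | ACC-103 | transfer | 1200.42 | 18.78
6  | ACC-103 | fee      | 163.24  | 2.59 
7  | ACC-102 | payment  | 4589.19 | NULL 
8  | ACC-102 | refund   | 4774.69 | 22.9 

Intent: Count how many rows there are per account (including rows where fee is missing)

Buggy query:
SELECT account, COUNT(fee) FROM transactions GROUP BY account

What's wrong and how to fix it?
Bug: COUNT(column) counts non-NULL values only; rows with NULL fee aren't counted

Fix: Use COUNT(*) to count all rows regardless of NULL

Corrected query:
SELECT account, COUNT(*) FROM transactions GROUP BY account

Result:
account | COUNT(*)
--------+---------
ACC-102 | 4       
ACC-103 | 4       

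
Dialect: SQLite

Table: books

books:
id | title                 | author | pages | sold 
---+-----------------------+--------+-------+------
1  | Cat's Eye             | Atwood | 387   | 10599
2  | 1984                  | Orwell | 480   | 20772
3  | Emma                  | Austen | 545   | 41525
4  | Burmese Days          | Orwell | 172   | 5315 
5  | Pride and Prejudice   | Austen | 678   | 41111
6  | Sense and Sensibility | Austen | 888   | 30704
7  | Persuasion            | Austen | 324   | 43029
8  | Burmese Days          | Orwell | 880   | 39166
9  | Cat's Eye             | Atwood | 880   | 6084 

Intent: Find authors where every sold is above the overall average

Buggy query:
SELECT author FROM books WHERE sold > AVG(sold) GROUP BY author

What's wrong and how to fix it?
Bug: WHERE evaluates per row before aggregation, so AVG() is unavailable

Fix: Compute the overall average in a scalar subquery and compare each group's MIN against it in HAVING

Corrected query:
SELECT author FROM books GROUP BY author HAVING MIN(sold) > (SELECT AVG(sold) FROM books)

Result:
author
------
Austen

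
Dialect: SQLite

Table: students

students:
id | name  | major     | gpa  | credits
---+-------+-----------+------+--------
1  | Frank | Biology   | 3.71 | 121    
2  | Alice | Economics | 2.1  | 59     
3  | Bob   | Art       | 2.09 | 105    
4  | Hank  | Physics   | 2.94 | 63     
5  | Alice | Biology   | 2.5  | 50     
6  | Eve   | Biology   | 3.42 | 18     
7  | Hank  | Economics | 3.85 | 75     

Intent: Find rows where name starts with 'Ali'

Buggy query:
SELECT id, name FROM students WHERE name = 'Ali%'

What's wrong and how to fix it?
Bug: '=' compares the literal string including the % character; pattern matching needs LIKE

Fix: Replace '=' with LIKE so 'Ali%' is treated as a pattern

Corrected query:
SELECT id, name FROM students WHERE name LIKE 'Ali%'

Result:
id | name 
---+------
2  | Alice
5  | Alice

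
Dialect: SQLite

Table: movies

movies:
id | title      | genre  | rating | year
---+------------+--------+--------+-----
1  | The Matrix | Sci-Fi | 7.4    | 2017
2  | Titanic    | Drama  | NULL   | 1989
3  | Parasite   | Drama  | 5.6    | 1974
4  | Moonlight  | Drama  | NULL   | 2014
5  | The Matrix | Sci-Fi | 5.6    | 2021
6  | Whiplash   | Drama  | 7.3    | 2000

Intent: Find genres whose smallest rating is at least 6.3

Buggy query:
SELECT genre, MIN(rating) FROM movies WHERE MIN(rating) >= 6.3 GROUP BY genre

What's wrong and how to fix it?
Bug: MIN() in WHERE is a misuse of aggregate

Fix: Replace WHERE with HAVING after the GROUP BY

Corrected query:
SELECT genre, MIN(rating) FROM movies GROUP BY genre HAVING MIN(rating) >= 6.3

Result:
(no rows)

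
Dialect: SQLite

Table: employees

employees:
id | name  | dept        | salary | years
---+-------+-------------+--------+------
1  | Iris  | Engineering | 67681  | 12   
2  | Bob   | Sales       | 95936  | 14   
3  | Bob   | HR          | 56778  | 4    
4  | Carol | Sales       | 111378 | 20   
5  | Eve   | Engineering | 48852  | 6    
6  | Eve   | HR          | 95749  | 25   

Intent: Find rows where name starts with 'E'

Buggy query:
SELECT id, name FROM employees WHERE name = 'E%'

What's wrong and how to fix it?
Bug: '=' compares the literal string including the % character; pattern matching needs LIKE

Fix: Replace '=' with LIKE so 'E%' is treated as a pattern

Corrected query:
SELECT id, name FROM employees WHERE name LIKE 'E%'

Result:
id | name
---+-----
5  | Eve 
6  | Eve 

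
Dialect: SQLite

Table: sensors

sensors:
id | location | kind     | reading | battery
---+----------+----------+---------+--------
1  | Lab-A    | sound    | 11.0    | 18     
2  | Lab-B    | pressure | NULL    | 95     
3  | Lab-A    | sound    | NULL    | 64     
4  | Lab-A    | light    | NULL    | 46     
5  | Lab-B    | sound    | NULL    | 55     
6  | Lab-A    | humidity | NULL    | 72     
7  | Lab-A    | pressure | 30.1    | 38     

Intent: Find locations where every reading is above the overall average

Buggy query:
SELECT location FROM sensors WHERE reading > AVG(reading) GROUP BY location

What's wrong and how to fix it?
Bug: AVG() is an aggregate; it can't sit directly in WHERE

Fix: Compute the overall average in a scalar subquery and compare each group's MIN against it in HAVING

Corrected query:
SELECT location FROM sensors GROUP BY location HAVING MIN(reading) > (SELECT AVG(reading) FROM sensors)

Result:
(no rows)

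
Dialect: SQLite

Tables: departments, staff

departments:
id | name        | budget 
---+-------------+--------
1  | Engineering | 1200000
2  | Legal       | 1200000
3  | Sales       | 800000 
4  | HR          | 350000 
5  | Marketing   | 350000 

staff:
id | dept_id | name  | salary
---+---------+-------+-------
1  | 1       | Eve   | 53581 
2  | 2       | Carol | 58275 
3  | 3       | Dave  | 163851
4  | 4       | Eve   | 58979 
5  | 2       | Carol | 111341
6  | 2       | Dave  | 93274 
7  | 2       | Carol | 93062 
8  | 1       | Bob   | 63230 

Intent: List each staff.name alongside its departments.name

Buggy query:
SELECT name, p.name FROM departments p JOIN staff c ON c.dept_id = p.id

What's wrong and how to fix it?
Bug: 'name' exists in both joined tables, so the database can't tell which one is meant

Fix: Prefix ambiguous columns with the table alias

Corrected query:
SELECT c.name, p.name FROM departments p JOIN staff c ON c.dept_id = p.id

Result:
name  | name       
------+------------
Eve   | Engineering
Carol | Legal      
Dave  | Sales      
Eve   | HR         
Carol | Legal      
Dave  | Legal      
Carol | Legal      
Bob   | Engineering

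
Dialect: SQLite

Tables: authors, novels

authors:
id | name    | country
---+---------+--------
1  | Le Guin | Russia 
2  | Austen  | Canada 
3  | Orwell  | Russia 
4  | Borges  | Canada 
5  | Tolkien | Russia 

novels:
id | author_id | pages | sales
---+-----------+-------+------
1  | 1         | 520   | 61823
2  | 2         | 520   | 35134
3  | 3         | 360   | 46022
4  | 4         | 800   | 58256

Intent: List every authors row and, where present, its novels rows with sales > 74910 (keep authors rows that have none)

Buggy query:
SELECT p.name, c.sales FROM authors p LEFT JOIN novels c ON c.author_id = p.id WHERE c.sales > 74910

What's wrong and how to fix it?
Bug: A WHERE condition on the right-hand table after LEFT JOIN drops unmatched parents

Fix: Put 'c.sales > 74910' in the JOIN's ON clause instead of WHERE

Corrected query:
SELECT p.name, c.sales FROM authors p LEFT JOIN novels c ON c.author_id = p.id AND c.sales > 74910

Result:
name    | sales
--------+------
Le Guin | NULL 
Austen  | NULL 
Orwell  | NULL 
Borges  | NULL 
Tolkien | NULL 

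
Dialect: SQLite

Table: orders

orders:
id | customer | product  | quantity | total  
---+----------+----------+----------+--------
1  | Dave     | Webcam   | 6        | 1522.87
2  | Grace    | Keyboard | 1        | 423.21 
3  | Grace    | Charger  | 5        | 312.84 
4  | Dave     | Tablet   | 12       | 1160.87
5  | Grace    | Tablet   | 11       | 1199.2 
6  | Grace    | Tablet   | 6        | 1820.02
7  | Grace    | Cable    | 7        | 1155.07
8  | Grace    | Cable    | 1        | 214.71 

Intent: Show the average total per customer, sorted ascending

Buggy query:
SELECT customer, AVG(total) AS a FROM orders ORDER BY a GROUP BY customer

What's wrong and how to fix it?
Bug: ORDER BY appears before GROUP BY; SQL clause order requires GROUP BY first

Fix: Reorder: SELECT … FROM … GROUP BY … ORDER BY …

Corrected query:
SELECT customer, AVG(total) AS a FROM orders GROUP BY customer ORDER BY a

Result:
customer | a      
---------+--------
Grace    | 854.175
Dave     | 1341.87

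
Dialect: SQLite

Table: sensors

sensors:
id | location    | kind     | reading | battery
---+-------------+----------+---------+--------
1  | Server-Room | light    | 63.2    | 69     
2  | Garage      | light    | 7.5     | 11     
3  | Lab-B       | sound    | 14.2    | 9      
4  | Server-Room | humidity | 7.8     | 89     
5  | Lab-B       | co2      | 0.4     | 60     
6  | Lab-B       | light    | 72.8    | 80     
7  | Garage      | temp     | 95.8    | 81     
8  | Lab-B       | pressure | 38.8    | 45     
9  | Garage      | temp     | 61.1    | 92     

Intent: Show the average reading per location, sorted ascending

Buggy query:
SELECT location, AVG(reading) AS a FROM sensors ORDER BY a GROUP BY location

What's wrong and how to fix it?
Bug: GROUP BY must precede ORDER BY

Fix: Move ORDER BY to the end, after GROUP BY

Corrected query:
SELECT location, AVG(reading) AS a FROM sensors GROUP BY location ORDER BY a

Result:
location    | a    
------------+------
Lab-B       | 31.55
Server-Room | 35.5 
Garage      | 54.8 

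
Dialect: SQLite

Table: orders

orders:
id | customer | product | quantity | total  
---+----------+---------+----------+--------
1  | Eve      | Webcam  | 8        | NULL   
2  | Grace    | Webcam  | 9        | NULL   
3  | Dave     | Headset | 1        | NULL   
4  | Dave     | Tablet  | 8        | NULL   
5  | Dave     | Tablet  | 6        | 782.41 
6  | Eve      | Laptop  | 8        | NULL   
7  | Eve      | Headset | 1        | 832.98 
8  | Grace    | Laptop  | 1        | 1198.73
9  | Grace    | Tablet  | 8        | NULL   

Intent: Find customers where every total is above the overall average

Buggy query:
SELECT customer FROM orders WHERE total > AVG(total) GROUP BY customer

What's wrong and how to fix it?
Bug: WHERE evaluates per row before aggregation, so AVG() is unavailable

Fix: Compute the overall average in a scalar subquery and compare each group's MIN against it in HAVING

Corrected query:
SELECT customer FROM orders GROUP BY customer HAVING MIN(total) > (SELECT AVG(total) FROM orders)

Result:
customer
--------
Grace   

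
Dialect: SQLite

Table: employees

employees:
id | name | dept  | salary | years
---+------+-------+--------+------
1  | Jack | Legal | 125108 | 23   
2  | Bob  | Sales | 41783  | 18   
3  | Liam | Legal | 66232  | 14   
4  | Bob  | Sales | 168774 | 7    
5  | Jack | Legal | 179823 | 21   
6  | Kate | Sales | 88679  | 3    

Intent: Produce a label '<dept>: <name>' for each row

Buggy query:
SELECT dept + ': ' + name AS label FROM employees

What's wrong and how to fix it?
Bug: SQLite uses || for string concatenation; + coerces text to numbers (yielding 0)

Fix: Replace + with || to concatenate text

Corrected query:
SELECT dept || ': ' || name AS label FROM employees

Result:
label      
-----------
Legal: Jack
Sales: Bob 
Legal: Liam
Sales: Bob 
Legal: Jack
Sales: Kate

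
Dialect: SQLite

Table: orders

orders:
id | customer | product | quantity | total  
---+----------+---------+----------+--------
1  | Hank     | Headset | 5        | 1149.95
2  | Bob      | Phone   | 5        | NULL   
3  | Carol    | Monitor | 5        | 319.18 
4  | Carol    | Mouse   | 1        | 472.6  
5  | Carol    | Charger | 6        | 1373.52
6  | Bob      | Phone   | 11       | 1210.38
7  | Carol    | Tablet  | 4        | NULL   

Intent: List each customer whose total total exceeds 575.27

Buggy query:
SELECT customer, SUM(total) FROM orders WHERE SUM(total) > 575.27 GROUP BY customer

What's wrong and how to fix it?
Bug: Aggregate functions cannot appear in a WHERE clause

Fix: Use HAVING (which filters groups after aggregation) instead of WHERE

Corrected query:
SELECT customer, SUM(total) FROM orders GROUP BY customer HAVING SUM(total) > 575.27

Result:
customer | SUM(total)
---------+-----------
Bob      | 1210.38   
Carol    | 2165.3    
Hank     | 1149.95   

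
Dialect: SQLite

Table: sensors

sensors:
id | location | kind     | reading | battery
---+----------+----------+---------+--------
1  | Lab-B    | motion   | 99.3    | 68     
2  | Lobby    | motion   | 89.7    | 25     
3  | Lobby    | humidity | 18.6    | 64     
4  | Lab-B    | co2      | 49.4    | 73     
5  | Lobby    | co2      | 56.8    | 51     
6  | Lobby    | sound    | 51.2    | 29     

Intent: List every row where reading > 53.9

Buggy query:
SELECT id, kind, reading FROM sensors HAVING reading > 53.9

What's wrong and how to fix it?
Bug: HAVING filters the output of aggregation, but this query has no GROUP BY and no aggregate functions, so SQLite rejects it (HAVING clause on a non-aggregate query); the condition here is per row

Fix: Replace HAVING with WHERE since the condition applies to individual rows

Corrected query:
SELECT id, kind, reading FROM sensors WHERE reading > 53.9

Result:
id | kind   | reading
---+--------+--------
1  | motion | 99.3   
2  | motion | 89.7   
5  | co2    | 56.8   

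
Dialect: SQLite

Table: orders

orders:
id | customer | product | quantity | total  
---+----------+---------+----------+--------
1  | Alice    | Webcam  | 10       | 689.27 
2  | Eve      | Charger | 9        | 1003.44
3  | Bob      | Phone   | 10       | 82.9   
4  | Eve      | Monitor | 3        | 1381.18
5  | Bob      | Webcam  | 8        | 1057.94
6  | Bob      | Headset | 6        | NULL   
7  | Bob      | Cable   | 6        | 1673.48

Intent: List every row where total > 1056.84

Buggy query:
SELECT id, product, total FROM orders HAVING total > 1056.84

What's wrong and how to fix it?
Bug: This is a non-aggregate query (no GROUP BY, no aggregates), so in SQLite the HAVING clause is invalid here; a row-level condition belongs in WHERE

Fix: Use WHERE for row-level filtering

Corrected query:
SELECT id, product, total FROM orders WHERE total > 1056.84

Result:
id | product | total  
---+---------+--------
4  | Monitor | 1381.18
5  | Webcam  | 1057.94
7  | Cable   | 1673.48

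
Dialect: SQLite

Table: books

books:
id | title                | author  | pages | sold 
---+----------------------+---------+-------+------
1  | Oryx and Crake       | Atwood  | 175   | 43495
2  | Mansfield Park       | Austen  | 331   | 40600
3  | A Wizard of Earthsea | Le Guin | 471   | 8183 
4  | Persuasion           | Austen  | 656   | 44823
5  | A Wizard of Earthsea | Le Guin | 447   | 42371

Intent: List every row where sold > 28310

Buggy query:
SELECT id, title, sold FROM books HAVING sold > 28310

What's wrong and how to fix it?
Bug: HAVING filters the output of aggregation, but this query has no GROUP BY and no aggregate functions, so SQLite rejects it (HAVING clause on a non-aggregate query); the condition here is per row

Fix: Use WHERE for row-level filtering

Corrected query:
SELECT id, title, sold FROM books WHERE sold > 28310

Result:
id | title                | sold 
---+----------------------+------
1  | Oryx and Crake       | 43495
2  | Mansfield Park       | 40600
4  | Persuasion           | 44823
5  | A Wizard of Earthsea | 42371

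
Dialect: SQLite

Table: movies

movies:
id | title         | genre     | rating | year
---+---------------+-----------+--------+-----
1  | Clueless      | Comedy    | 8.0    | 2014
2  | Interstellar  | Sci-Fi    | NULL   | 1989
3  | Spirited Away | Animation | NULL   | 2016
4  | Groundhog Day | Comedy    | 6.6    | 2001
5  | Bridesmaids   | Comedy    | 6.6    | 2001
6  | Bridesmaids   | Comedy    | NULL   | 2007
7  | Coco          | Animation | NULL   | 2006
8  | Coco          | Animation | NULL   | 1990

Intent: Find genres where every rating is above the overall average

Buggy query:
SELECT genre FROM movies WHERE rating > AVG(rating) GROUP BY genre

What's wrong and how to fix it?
Bug: AVG() is an aggregate; it can't sit directly in WHERE

Fix: Compute the overall average in a scalar subquery and compare each group's MIN against it in HAVING

Corrected query:
SELECT genre FROM movies GROUP BY genre HAVING MIN(rating) > (SELECT AVG(rating) FROM movies)

Result:
(no rows)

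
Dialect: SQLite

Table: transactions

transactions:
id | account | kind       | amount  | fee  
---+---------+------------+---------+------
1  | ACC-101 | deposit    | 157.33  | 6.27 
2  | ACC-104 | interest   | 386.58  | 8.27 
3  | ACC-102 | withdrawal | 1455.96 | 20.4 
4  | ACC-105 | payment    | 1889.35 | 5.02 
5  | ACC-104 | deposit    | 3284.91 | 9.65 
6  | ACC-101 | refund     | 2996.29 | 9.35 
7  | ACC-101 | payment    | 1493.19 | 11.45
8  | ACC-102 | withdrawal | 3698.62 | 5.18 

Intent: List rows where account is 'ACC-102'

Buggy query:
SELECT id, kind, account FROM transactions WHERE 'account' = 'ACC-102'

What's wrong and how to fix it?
Bug: Single quotes denote string literals in SQL; the column name is being compared as a constant string

Fix: Remove the quotes around the column name (or use double quotes for an identifier)

Corrected query:
SELECT id, kind, account FROM transactions WHERE account = 'ACC-102'

Result:
id | kind       | account
---+------------+--------
3  | withdrawal | ACC-102
8  | withdrawal | ACC-102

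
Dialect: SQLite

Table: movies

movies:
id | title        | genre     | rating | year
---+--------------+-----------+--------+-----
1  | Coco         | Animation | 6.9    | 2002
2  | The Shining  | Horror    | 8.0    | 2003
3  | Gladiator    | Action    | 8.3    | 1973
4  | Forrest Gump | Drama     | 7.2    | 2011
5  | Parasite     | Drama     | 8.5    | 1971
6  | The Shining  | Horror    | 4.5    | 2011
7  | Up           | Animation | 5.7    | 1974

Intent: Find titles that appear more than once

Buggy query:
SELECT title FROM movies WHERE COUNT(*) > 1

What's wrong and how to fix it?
Bug: WHERE can't reference COUNT(*); aggregates are computed after WHERE

Fix: GROUP BY title, then filter groups with HAVING COUNT(*) > 1

Corrected query:
SELECT title FROM movies GROUP BY title HAVING COUNT(*) > 1

Result:
title      
-----------
The Shining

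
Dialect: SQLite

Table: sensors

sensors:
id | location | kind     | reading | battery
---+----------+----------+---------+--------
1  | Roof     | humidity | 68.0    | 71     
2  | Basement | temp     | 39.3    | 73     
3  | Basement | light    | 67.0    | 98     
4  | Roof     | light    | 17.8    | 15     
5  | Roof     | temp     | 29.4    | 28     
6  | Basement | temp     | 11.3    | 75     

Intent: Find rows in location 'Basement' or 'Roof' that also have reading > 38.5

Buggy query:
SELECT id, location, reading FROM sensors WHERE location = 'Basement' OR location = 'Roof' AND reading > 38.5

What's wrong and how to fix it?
Bug: Without parentheses, AND is evaluated before OR, so the reading filter only applies to the 'Roof' branch

Fix: Add parentheses around the OR so the AND applies to both alternatives

Corrected query:
SELECT id, location, reading FROM sensors WHERE (location = 'Basement' OR location = 'Roof') AND reading > 38.5

Result:
id | location | reading
---+----------+--------
1  | Roof     | 68     
2  | Basement | 39.3   
3  | Basement | 67     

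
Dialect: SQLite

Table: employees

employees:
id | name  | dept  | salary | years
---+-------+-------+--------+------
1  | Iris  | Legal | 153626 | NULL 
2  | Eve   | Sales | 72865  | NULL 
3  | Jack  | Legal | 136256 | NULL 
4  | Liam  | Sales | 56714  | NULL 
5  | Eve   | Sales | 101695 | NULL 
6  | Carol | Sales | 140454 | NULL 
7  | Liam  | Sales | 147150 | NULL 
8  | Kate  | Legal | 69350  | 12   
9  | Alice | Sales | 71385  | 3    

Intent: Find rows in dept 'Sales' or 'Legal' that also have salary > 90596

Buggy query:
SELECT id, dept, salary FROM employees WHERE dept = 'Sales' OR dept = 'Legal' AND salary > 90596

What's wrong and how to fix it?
Bug: Without parentheses, AND is evaluated before OR, so the salary filter only applies to the 'Legal' branch

Fix: Group the OR with parentheses (or use IN), then AND the threshold

Corrected query:
SELECT id, dept, salary FROM employees WHERE (dept = 'Sales' OR dept = 'Legal') AND salary > 90596

Result:
id | dept  | salary
---+-------+-------
1  | Legal | 153626
3  | Legal | 136256
5  | Sales | 101695
6  | Sales | 140454
7  | Sales | 147150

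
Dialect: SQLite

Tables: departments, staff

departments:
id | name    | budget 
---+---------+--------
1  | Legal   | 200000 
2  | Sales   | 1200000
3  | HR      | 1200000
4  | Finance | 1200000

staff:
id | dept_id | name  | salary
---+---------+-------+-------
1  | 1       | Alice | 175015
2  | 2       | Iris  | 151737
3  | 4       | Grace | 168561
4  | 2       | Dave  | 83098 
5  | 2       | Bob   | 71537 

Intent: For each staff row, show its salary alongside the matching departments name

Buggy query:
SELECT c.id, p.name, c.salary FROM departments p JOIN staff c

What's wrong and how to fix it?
Bug: JOIN with no ON clause produces a cartesian product; every staff row pairs with every departments row

Fix: Add ON c.dept_id = p.id to the JOIN

Corrected query:
SELECT c.id, p.name, c.salary FROM departments p JOIN staff c ON c.dept_id = p.id

Result:
id | name    | salary
---+---------+-------
1  | Legal   | 175015
2  | Sales   | 151737
3  | Finance | 168561
4  | Sales   | 83098 
5  | Sales   | 71537 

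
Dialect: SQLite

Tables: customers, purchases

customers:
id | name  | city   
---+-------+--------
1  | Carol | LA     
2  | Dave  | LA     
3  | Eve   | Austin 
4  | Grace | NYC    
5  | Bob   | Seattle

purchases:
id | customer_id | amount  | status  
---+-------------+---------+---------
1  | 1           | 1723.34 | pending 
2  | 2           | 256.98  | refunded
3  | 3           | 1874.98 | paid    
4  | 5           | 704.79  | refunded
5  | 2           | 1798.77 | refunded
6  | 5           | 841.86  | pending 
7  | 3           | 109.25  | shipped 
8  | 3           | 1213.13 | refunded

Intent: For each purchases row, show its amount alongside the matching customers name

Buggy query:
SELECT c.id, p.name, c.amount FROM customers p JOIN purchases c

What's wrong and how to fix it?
Bug: JOIN with no ON clause produces a cartesian product; every purchases row pairs with every customers row

Fix: Add ON c.customer_id = p.id to the JOIN

Corrected query:
SELECT c.id, p.name, c.amount FROM customers p JOIN purchases c ON c.customer_id = p.id

Result:
id | name  | amount 
---+-------+--------
1  | Carol | 1723.34
2  | Dave  | 256.98 
3  | Eve   | 1874.98
4  | Bob   | 704.79 
5  | Dave  | 1798.77
6  | Bob   | 841.86 
7  | Eve   | 109.25 
8  | Eve   | 1213.13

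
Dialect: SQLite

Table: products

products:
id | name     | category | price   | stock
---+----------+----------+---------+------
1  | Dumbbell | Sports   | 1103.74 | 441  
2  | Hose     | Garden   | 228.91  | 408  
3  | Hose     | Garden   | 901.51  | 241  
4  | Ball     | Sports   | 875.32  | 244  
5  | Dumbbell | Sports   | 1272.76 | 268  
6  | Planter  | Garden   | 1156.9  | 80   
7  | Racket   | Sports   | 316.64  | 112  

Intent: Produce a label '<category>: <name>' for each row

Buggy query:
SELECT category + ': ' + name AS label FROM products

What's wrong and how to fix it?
Bug: SQLite uses || for string concatenation; + coerces text to numbers (yielding 0)

Fix: Replace + with || to concatenate text

Corrected query:
SELECT category || ': ' || name AS label FROM products

Result:
label           
----------------
Sports: Dumbbell
Garden: Hose    
Garden: Hose    
Sports: Ball    
Sports: Dumbbell
Garden: Planter 
Sports: Racket  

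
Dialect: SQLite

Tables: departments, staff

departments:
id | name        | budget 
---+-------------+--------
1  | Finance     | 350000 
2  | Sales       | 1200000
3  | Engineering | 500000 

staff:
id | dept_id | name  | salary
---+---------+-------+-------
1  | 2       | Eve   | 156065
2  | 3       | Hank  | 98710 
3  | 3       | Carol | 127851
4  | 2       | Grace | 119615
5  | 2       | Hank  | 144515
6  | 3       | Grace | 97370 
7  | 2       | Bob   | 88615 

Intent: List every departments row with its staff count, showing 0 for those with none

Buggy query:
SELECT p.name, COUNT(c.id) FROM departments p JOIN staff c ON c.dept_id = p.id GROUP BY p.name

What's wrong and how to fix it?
Bug: An inner join excludes parents with zero children

Fix: Use LEFT JOIN so parents without children still appear (COUNT(c.id) gives 0)

Corrected query:
SELECT p.name, COUNT(c.id) FROM departments p LEFT JOIN staff c ON c.dept_id = p.id GROUP BY p.name

Result:
name        | COUNT(c.id)
------------+------------
Engineering | 3          
Finance     | 0          
Sales       | 4          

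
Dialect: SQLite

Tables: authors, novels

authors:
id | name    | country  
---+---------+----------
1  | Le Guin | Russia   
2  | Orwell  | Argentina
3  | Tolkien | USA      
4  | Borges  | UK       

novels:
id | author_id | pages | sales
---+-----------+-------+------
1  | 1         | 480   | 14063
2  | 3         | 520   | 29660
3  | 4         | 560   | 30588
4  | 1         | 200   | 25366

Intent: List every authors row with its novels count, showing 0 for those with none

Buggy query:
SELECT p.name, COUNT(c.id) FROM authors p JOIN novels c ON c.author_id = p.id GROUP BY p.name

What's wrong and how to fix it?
Bug: An inner join excludes parents with zero children

Fix: Switch to LEFT JOIN to retain unmatched parent rows

Corrected query:
SELECT p.name, COUNT(c.id) FROM authors p LEFT JOIN novels c ON c.author_id = p.id GROUP BY p.name

Result:
name    | COUNT(c.id)
--------+------------
Borges  | 1          
Le Guin | 2          
Orwell  | 0          
Tolkien | 1          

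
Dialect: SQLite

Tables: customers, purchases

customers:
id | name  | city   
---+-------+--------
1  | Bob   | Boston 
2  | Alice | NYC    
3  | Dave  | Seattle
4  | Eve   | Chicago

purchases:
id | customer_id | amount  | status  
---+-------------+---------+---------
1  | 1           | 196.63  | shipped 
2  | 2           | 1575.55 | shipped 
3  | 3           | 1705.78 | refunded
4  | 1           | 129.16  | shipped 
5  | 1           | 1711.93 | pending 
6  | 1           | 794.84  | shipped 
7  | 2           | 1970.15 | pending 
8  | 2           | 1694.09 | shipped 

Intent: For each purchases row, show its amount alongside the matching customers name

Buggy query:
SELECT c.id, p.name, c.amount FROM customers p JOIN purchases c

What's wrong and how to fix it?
Bug: JOIN with no ON clause produces a cartesian product; every purchases row pairs with every customers row

Fix: Add ON c.customer_id = p.id to the JOIN

Corrected query:
SELECT c.id, p.name, c.amount FROM customers p JOIN purchases c ON c.customer_id = p.id

Result:
id | name  | amount 
---+-------+--------
1  | Bob   | 196.63 
2  | Alice | 1575.55
3  | Dave  | 1705.78
4  | Bob   | 129.16 
5  | Bob   | 1711.93
6  | Bob   | 794.84 
7  | Alice | 1970.15
8  | Alice | 1694.09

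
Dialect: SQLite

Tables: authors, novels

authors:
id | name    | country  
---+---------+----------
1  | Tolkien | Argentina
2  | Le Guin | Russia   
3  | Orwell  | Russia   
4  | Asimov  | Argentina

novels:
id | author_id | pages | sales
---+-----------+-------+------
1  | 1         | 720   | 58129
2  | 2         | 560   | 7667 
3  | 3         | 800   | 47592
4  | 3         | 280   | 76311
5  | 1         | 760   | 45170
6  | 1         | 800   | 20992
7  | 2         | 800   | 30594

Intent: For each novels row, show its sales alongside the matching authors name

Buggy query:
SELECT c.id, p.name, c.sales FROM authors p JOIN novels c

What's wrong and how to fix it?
Bug: Missing join condition: each novels row is matched to all authors rows instead of just its own

Fix: Specify the join condition linking the foreign key to the parent id

Corrected query:
SELECT c.id, p.name, c.sales FROM authors p JOIN novels c ON c.author_id = p.id

Result:
id | name    | sales
---+---------+------
1  | Tolkien | 58129
2  | Le Guin | 7667 
3  | Orwell  | 47592
4  | Orwell  | 76311
5  | Tolkien | 45170
6  | Tolkien | 20992
7  | Le Guin | 30594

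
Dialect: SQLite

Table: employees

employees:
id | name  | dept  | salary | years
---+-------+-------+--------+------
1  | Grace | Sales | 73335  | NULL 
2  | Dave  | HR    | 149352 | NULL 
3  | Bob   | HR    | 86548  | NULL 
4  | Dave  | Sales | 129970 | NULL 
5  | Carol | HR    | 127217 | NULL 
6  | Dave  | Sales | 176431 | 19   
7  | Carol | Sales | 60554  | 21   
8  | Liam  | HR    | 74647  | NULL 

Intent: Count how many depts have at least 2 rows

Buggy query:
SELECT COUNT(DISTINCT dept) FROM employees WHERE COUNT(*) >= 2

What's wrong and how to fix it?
Bug: WHERE filters individual rows, not groups, so a group-level COUNT is invalid there

Fix: Group first with HAVING COUNT(*) >= 2, then COUNT the resulting groups

Corrected query:
SELECT COUNT(*) FROM (SELECT dept FROM employees GROUP BY dept HAVING COUNT(*) >= 2)

Result:
COUNT(*)
--------
2       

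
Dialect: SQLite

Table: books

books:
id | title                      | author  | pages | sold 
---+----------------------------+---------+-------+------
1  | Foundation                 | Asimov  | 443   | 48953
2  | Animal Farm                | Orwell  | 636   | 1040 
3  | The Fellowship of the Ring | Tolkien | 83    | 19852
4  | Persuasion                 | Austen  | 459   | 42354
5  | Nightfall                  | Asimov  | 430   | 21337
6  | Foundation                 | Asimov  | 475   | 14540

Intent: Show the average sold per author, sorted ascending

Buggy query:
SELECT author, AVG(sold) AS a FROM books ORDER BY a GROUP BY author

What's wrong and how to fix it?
Bug: ORDER BY appears before GROUP BY; SQL clause order requires GROUP BY first

Fix: Move ORDER BY to the end, after GROUP BY

Corrected query:
SELECT author, AVG(sold) AS a FROM books GROUP BY author ORDER BY a

Result:
author  | a           
--------+-------------
Orwell  | 1040        
Tolkien | 19852       
Asimov  | 28276.666667
Austen  | 42354       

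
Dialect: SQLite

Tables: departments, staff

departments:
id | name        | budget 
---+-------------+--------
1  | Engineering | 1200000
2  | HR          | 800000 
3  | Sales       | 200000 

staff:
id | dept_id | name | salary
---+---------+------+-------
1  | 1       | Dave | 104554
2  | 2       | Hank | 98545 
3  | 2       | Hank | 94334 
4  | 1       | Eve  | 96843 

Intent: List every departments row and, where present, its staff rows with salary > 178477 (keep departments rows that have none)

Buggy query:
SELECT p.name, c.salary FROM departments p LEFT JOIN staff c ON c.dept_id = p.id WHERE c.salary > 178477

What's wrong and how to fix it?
Bug: Filtering c.salary in WHERE discards the NULL rows produced by LEFT JOIN, turning it into an inner join

Fix: Put 'c.salary > 178477' in the JOIN's ON clause instead of WHERE

Corrected query:
SELECT p.name, c.salary FROM departments p LEFT JOIN staff c ON c.dept_id = p.id AND c.salary > 178477

Result:
name        | salary
------------+-------
Engineering | NULL  
HR          | NULL  
Sales       | NULL  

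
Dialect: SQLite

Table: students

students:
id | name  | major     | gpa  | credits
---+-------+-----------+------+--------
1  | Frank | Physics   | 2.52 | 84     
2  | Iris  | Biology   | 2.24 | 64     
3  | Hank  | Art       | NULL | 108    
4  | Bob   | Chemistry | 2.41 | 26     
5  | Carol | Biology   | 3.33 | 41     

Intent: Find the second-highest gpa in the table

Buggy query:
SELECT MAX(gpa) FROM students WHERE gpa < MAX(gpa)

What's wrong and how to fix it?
Bug: MAX(gpa) on the right of the comparison is an aggregate-in-WHERE error

Fix: Compute the overall MAX in a subquery, then take MAX of rows below it

Corrected query:
SELECT MAX(gpa) FROM students WHERE gpa < (SELECT MAX(gpa) FROM students)

Result:
MAX(gpa)
--------
2.52    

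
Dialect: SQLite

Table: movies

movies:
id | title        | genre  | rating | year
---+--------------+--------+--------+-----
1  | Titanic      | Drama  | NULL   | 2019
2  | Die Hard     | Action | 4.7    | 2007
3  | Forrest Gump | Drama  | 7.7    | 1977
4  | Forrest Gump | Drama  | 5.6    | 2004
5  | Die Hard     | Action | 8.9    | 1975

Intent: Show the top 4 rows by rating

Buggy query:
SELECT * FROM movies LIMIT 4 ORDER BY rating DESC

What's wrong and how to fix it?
Bug: LIMIT must come after ORDER BY

Fix: Sort with ORDER BY, then apply LIMIT

Corrected query:
SELECT * FROM movies ORDER BY rating DESC LIMIT 4

Result:
id | title        | genre  | rating | year
---+--------------+--------+--------+-----
5  | Die Hard     | Action | 8.9    | 1975
3  | Forrest Gump | Drama  | 7.7    | 1977
4  | Forrest Gump | Drama  | 5.6    | 2004
2  | Die Hard     | Action | 4.7    | 2007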